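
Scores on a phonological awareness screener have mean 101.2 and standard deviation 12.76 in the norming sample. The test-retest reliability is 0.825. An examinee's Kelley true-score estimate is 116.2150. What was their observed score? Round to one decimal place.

119.4

T̂ = ρX + (1 − ρ)μ  ⇒  X = (T̂ − (1 − ρ)μ) / ρ
X = (116.2150 − 0.175 × 101.2) / 0.825 = (116.2150 − 17.7100) / 0.825 = 98.5050 / 0.825 = 119.400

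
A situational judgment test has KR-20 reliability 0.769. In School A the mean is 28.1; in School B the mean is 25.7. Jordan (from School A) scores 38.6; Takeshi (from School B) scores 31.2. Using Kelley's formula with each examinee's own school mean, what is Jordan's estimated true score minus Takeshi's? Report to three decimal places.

6.245

T̂_Jordan = 0.769(38.6) + 0.231(28.1) = 36.17450
T̂_Takeshi = 0.769(31.2) + 0.231(25.7) = 29.92950
Difference = 36.17450 − 29.92950 = 6.24500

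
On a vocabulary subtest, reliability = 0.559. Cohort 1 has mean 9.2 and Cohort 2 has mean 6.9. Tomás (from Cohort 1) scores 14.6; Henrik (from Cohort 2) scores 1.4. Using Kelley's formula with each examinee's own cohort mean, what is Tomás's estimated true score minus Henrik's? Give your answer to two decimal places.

8.39

T̂_Tomás = 0.559(14.6) + 0.441(9.2) = 12.2186
T̂_Henrik = 0.559(1.4) + 0.441(6.9) = 3.8255
Difference = 12.2186 − 3.8255 = 8.3931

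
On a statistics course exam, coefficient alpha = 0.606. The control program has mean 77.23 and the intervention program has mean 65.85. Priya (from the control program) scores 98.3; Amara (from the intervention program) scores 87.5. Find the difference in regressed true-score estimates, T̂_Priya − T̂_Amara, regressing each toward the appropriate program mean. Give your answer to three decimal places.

11.029

T̂_Priya = 0.606(98.3) + 0.394(77.23) = 89.99842
T̂_Amara = 0.606(87.5) + 0.394(65.85) = 78.96990
Difference = 89.99842 − 78.96990 = 11.02852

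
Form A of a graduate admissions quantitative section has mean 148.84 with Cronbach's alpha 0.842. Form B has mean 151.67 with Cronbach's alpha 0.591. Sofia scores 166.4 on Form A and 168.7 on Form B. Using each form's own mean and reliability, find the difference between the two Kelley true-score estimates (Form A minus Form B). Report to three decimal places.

T̂_A = 0.842(166.4) + 0.158(148.84) = 163.62552
T̂_B = 0.591(168.7) + 0.409(151.67) = 161.73473
T̂_A − T̂_B = 1.89079

1.891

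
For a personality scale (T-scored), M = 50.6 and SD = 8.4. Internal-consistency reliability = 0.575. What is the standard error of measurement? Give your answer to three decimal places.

5.476

SEM = SD · √(1 − ρ) = 8.4 × √0.425 = 8.4 × 0.6519 = 5.4761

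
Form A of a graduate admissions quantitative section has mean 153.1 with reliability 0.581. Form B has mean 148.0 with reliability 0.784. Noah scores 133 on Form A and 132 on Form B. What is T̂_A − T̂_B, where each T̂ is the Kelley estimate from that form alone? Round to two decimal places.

T̂_A = 0.581(133) + 0.419(153.1) = 141.4219
T̂_B = 0.784(132) + 0.216(148.0) = 135.4560
T̂_A − T̂_B = 5.9659

5.97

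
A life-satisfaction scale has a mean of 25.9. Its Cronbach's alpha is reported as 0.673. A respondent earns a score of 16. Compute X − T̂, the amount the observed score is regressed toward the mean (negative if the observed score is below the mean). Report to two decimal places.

-3.24

T̂ = 0.673(16) + 0.327(25.9) = 10.768 + 8.4693 = 19.2373 → 19.237
X − T̂ = 16 − 19.237 = -3.237 → -3.24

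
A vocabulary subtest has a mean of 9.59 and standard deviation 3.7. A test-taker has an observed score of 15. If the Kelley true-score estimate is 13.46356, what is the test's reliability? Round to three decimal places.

T̂ = ρX + (1 − ρ)μ  ⇒  T̂ − μ = ρ(X − μ)
ρ = (T̂ − μ)/(X − μ) = (13.46356 − 9.59) / (15 − 9.59) = 3.87356 / 5.41 = 0.71600

0.716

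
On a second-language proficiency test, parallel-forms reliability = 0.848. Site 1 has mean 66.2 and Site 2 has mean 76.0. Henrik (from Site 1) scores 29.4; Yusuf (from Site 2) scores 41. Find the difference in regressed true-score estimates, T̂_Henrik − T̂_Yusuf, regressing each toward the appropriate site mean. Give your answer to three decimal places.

-11.326

T̂_Henrik = 0.848(29.4) + 0.152(66.2) = 34.99360
T̂_Yusuf = 0.848(41) + 0.152(76.0) = 46.32000
Difference = 34.99360 − 46.32000 = -11.32640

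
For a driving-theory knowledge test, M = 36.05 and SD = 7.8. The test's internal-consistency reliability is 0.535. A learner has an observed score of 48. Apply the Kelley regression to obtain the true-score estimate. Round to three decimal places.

T̂ = ρX + (1 − ρ)μ
  = 0.535 × 48 + 0.465 × 36.05
  = 25.680 + 16.76325
  = 42.4432
  ≈ 42.443

42.443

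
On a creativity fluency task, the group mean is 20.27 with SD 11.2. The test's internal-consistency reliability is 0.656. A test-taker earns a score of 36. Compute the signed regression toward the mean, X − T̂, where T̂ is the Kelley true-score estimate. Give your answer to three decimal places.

5.411

T̂ = 0.656(36) + 0.344(20.27) = 23.616 + 6.97288 = 30.58888 → 30.5889
X − T̂ = 36 − 30.5889 = 5.4111 → 5.411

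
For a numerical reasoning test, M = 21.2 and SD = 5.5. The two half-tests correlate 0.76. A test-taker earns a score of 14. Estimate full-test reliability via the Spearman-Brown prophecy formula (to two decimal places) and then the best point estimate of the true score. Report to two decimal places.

Spearman-Brown: ρ = 2r/(1 + r) = 2(0.76)/(1 + 0.76) = 1.520/1.76 = 0.8636 → 0.86
T̂ = ρX + (1 − ρ)μ
  = 0.86 × 14 + 0.14 × 21.2
  = 12.04 + 2.968
  = 15.008
  ≈ 15.01

15.01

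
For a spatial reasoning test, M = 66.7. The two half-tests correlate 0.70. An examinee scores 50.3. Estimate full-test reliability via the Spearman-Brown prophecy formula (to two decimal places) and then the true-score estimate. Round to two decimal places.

Spearman-Brown: ρ = 2r/(1 + r) = 2(0.70)/(1 + 0.70) = 1.400/1.70 = 0.8235 → 0.82
T̂ = ρX + (1 − ρ)μ
  = 0.82 × 50.3 + 0.18 × 66.7
  = 41.246 + 12.006
  = 53.252
  ≈ 53.25

53.25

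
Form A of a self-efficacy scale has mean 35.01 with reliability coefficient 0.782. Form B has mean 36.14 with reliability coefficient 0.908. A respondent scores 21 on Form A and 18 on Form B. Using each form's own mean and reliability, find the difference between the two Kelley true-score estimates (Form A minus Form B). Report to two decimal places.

4.39

T̂_A = 0.782(21) + 0.218(35.01) = 24.0542
T̂_B = 0.908(18) + 0.092(36.14) = 19.6689
T̂_A − T̂_B = 4.3853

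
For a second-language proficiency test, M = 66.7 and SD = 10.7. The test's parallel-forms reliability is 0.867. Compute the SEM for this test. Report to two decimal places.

3.90

SEM = SD · √(1 − ρ) = 10.7 × √0.133 = 10.7 × 0.3647 = 3.902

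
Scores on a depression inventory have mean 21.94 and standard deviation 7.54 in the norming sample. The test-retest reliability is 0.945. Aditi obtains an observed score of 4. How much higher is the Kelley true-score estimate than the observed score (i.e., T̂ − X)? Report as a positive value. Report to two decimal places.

T̂ = ρX + (1 − ρ)μ
  = 0.945 × 4 + 0.055 × 21.94
  = 3.780 + 1.20670
  = 4.9867
  ≈ 4.987
T̂ − X = 4.987 − 4 = 0.987 → 0.99

0.99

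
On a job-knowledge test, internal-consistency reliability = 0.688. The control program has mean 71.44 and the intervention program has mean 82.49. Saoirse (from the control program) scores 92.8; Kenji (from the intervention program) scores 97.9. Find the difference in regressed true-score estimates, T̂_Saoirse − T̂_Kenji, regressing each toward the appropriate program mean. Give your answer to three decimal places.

T̂_Saoirse = 0.688(92.8) + 0.312(71.44) = 86.13568
T̂_Kenji = 0.688(97.9) + 0.312(82.49) = 93.09208
Difference = 86.13568 − 93.09208 = -6.95640

-6.956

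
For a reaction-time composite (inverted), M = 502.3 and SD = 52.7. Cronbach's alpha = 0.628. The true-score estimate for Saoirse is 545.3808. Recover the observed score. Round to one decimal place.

T̂ = ρX + (1 − ρ)μ  ⇒  X = (T̂ − (1 − ρ)μ) / ρ
X = (545.3808 − 0.372 × 502.3) / 0.628 = (545.3808 − 186.8556) / 0.628 = 358.5252 / 0.628 = 570.900

570.9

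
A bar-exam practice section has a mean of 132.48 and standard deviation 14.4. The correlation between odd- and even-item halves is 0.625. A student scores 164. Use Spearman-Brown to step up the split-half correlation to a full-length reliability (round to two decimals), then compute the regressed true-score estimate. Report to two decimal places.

Spearman-Brown: ρ = 2r/(1 + r) = 2(0.625)/(1 + 0.625) = 1.2500/1.625 = 0.7692 → 0.77
Kelley's formula gives T̂ = 0.77·164 + 0.23·132.48 = 126.28 + 30.4704 = 156.750.

156.75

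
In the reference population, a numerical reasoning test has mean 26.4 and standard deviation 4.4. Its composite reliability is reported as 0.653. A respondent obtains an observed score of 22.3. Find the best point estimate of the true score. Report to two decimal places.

23.72

Regress the observed score toward the mean by the unreliability: T̂ = 0.653·22.3 + 0.347·26.4 = 14.5619 + 9.1608 = 23.723.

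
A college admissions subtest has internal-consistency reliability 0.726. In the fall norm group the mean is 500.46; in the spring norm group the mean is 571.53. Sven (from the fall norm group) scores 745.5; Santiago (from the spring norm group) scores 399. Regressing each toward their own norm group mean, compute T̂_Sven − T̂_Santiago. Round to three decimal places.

232.086

T̂_Sven = 0.726(745.5) + 0.274(500.46) = 678.35904
T̂_Santiago = 0.726(399) + 0.274(571.53) = 446.27322
Difference = 678.35904 − 446.27322 = 232.08582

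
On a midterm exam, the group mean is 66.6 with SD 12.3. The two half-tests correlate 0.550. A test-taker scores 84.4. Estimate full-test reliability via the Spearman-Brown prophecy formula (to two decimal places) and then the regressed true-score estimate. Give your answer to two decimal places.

79.24

Spearman-Brown: ρ = 2r/(1 + r) = 2(0.550)/(1 + 0.550) = 1.1000/1.550 = 0.7097 → 0.71
Regress the observed score toward the mean by the unreliability: T̂ = 0.71·84.4 + 0.29·66.6 = 59.924 + 19.314 = 79.238.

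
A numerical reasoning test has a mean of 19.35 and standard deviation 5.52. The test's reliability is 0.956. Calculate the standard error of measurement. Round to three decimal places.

SEM = SD · √(1 − ρ) = 5.52 × √0.044 = 5.52 × 0.2098 = 1.1579

1.158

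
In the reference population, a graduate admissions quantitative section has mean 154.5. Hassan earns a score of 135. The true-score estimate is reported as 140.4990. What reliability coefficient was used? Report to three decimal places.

T̂ = ρX + (1 − ρ)μ  ⇒  T̂ − μ = ρ(X − μ)
ρ = (T̂ − μ)/(X − μ) = (140.4990 − 154.5) / (135 − 154.5) = -14.0010 / -19.5 = 0.71800

0.718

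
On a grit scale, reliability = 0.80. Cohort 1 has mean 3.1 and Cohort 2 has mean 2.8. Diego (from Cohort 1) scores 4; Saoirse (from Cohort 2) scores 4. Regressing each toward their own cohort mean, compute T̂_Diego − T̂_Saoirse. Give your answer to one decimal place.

T̂_Diego = 0.80(4) + 0.20(3.1) = 3.820
T̂_Saoirse = 0.80(4) + 0.20(2.8) = 3.760
Difference = 3.820 − 3.760 = 0.060

0.1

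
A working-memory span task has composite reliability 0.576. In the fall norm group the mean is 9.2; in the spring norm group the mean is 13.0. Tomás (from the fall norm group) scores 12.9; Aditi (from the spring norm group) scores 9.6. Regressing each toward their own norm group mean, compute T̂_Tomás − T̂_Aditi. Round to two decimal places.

T̂_Tomás = 0.576(12.9) + 0.424(9.2) = 11.3312
T̂_Aditi = 0.576(9.6) + 0.424(13.0) = 11.0416
Difference = 11.3312 − 11.0416 = 0.2896

0.29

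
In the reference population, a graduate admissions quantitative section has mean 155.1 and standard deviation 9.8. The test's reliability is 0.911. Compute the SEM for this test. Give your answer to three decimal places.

2.924

SEM = SD · √(1 − ρ) = 9.8 × √0.089 = 9.8 × 0.2983 = 2.9236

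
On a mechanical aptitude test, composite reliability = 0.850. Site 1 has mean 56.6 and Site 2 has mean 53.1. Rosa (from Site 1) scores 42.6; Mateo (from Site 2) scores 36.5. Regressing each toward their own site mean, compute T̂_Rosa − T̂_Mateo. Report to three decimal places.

5.710

T̂_Rosa = 0.850(42.6) + 0.150(56.6) = 44.70000
T̂_Mateo = 0.850(36.5) + 0.150(53.1) = 38.99000
Difference = 44.70000 − 38.99000 = 5.71000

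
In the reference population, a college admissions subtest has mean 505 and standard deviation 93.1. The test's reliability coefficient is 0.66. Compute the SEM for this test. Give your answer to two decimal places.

SEM = SD · √(1 − ρ) = 93.1 × √0.34 = 93.1 × 0.5831 = 54.286

54.29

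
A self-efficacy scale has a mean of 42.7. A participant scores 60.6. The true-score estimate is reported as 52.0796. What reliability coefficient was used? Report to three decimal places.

T̂ = ρX + (1 − ρ)μ  ⇒  T̂ − μ = ρ(X − μ)
ρ = (T̂ − μ)/(X − μ) = (52.0796 − 42.7) / (60.6 − 42.7) = 9.3796 / 17.9 = 0.52400

0.524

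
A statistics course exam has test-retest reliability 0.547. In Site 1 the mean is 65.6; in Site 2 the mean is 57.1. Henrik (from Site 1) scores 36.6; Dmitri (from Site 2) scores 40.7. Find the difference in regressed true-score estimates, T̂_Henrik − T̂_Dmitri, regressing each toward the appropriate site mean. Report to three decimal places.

1.608

T̂_Henrik = 0.547(36.6) + 0.453(65.6) = 49.73700
T̂_Dmitri = 0.547(40.7) + 0.453(57.1) = 48.12920
Difference = 49.73700 − 48.12920 = 1.60780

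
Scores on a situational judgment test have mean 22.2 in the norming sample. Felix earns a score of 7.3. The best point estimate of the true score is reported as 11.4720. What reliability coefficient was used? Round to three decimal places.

T̂ = ρX + (1 − ρ)μ  ⇒  T̂ − μ = ρ(X − μ)
ρ = (T̂ − μ)/(X − μ) = (11.4720 − 22.2) / (7.3 − 22.2) = -10.7280 / -14.9 = 0.72000

0.720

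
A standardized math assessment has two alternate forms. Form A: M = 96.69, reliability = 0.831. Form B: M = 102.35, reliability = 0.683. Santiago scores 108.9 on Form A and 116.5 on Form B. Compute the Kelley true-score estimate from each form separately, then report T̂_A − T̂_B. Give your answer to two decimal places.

-5.18

T̂_A = 0.831(108.9) + 0.169(96.69) = 106.8365
T̂_B = 0.683(116.5) + 0.317(102.35) = 112.0144
T̂_A − T̂_B = -5.1779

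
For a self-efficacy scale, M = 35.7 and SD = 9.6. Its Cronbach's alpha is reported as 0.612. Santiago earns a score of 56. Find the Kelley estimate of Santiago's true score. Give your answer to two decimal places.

Weight the observed score by reliability and the mean by (1 − reliability): T̂ = 0.612·56 + 0.388·35.7 = 34.272 + 13.8516 = 48.124.

48.12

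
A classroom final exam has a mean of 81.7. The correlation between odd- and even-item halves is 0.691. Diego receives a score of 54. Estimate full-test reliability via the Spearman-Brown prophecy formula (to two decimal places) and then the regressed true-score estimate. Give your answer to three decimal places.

Spearman-Brown: ρ = 2r/(1 + r) = 2(0.691)/(1 + 0.691) = 1.3820/1.691 = 0.8173 → 0.82
Regress the observed score toward the mean by the unreliability: T̂ = 0.82·54 + 0.18·81.7 = 44.28 + 14.706 = 58.9860.

58.986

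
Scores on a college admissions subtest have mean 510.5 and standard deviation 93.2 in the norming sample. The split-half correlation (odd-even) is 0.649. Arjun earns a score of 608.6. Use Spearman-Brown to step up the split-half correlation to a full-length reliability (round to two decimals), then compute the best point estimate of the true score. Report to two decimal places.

588.00

Spearman-Brown: ρ = 2r/(1 + r) = 2(0.649)/(1 + 0.649) = 1.2980/1.649 = 0.7871 → 0.79
T̂ = 0.79(608.6) + 0.21(510.5) = 480.794 + 107.205 = 587.999 → 588.00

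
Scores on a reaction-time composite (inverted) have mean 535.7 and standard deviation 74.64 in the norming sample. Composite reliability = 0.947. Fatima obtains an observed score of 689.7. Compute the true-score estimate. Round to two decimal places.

T̂ = ρX + (1 − ρ)μ
  = 0.947 × 689.7 + 0.053 × 535.7
  = 653.1459 + 28.3921
  = 681.538
  ≈ 681.54

681.54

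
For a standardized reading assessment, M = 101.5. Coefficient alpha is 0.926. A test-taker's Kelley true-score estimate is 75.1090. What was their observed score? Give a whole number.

73

T̂ = ρX + (1 − ρ)μ  ⇒  X = (T̂ − (1 − ρ)μ) / ρ
X = (75.1090 − 0.074 × 101.5) / 0.926 = (75.1090 − 7.5110) / 0.926 = 67.5980 / 0.926 = 73.00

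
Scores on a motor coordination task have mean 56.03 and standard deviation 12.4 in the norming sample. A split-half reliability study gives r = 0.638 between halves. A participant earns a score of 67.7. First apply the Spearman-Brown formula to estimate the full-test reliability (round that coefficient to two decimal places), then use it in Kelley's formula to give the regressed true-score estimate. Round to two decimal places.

65.13

Spearman-Brown: ρ = 2r/(1 + r) = 2(0.638)/(1 + 0.638) = 1.2760/1.638 = 0.7790 → 0.78
T̂ = 0.78(67.7) + 0.22(56.03) = 52.806 + 12.3266 = 65.133 → 65.13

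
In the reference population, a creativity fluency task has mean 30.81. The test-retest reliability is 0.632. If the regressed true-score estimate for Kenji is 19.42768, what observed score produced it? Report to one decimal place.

T̂ = ρX + (1 − ρ)μ  ⇒  X = (T̂ − (1 − ρ)μ) / ρ
X = (19.42768 − 0.368 × 30.81) / 0.632 = (19.42768 − 11.33808) / 0.632 = 8.08960 / 0.632 = 12.800

12.8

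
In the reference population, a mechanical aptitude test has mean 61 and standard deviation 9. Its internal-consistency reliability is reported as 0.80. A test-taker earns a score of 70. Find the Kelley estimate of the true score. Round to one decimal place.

68.2

T̂ = ρX + (1 − ρ)μ
  = 0.80 × 70 + 0.20 × 61
  = 56.00 + 12.20
  = 68.20
  ≈ 68.2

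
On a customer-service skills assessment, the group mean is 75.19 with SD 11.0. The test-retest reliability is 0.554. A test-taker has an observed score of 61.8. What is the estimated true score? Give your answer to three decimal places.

T̂ = 0.554(61.8) + 0.446(75.19) = 34.2372 + 33.53474 = 67.7719 → 67.772

67.772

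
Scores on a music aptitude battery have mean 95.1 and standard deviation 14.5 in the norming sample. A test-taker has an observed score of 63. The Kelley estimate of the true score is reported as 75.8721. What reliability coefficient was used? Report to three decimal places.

0.599

T̂ = ρX + (1 − ρ)μ  ⇒  T̂ − μ = ρ(X − μ)
ρ = (T̂ − μ)/(X − μ) = (75.8721 − 95.1) / (63 − 95.1) = -19.2279 / -32.1 = 0.59900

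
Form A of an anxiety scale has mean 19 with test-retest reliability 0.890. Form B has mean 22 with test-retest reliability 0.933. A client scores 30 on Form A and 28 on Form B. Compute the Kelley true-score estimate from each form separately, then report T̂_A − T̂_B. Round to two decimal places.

1.19

T̂_A = 0.890(30) + 0.110(19) = 28.7900
T̂_B = 0.933(28) + 0.067(22) = 27.5980
T̂_A − T̂_B = 1.1920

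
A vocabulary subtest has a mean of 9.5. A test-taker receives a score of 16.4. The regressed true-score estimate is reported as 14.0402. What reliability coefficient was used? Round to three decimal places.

T̂ = ρX + (1 − ρ)μ  ⇒  T̂ − μ = ρ(X − μ)
ρ = (T̂ − μ)/(X − μ) = (14.0402 − 9.5) / (16.4 − 9.5) = 4.5402 / 6.9 = 0.65800

0.658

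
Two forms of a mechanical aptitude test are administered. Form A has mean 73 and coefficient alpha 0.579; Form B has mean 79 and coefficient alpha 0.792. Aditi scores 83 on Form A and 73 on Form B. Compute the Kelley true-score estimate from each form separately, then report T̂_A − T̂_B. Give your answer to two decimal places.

T̂_A = 0.579(83) + 0.421(73) = 78.7900
T̂_B = 0.792(73) + 0.208(79) = 74.2480
T̂_A − T̂_B = 4.5420

4.54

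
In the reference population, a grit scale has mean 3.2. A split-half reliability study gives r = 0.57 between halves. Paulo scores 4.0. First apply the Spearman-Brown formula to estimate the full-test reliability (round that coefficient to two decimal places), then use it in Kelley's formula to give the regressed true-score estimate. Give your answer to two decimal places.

Spearman-Brown: ρ = 2r/(1 + r) = 2(0.57)/(1 + 0.57) = 1.140/1.57 = 0.7261 → 0.73
T̂ = ρX + (1 − ρ)μ
  = 0.73 × 4.0 + 0.27 × 3.2
  = 2.920 + 0.864
  = 3.784
  ≈ 3.78

3.78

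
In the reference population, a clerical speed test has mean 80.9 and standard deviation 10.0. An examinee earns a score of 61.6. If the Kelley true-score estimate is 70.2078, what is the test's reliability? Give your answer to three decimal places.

0.554

T̂ = ρX + (1 − ρ)μ  ⇒  T̂ − μ = ρ(X − μ)
ρ = (T̂ − μ)/(X − μ) = (70.2078 − 80.9) / (61.6 − 80.9) = -10.6922 / -19.3 = 0.55400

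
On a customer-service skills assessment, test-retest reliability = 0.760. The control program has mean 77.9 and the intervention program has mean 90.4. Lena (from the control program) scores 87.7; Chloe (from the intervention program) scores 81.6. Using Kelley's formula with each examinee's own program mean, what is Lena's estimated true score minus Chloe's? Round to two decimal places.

1.64

T̂_Lena = 0.760(87.7) + 0.240(77.9) = 85.3480
T̂_Chloe = 0.760(81.6) + 0.240(90.4) = 83.7120
Difference = 85.3480 − 83.7120 = 1.6360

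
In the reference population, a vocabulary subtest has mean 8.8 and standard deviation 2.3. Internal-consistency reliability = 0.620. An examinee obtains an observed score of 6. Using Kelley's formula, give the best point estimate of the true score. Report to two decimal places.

7.06

T̂ = 0.620(6) + 0.380(8.8) = 3.720 + 3.3440 = 7.064 → 7.06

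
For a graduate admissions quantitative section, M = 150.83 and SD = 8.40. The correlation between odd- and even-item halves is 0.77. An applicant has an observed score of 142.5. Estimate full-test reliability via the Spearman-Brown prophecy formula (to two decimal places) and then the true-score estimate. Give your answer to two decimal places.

Spearman-Brown: ρ = 2r/(1 + r) = 2(0.77)/(1 + 0.77) = 1.540/1.77 = 0.8701 → 0.87
T̂ = ρX + (1 − ρ)μ
  = 0.87 × 142.5 + 0.13 × 150.83
  = 123.975 + 19.6079
  = 143.583
  ≈ 143.58

143.58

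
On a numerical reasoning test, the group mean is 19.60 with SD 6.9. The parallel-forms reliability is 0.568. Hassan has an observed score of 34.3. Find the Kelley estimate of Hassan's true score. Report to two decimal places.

Weight the observed score by reliability and the mean by (1 − reliability): T̂ = 0.568·34.3 + 0.432·19.60 = 19.4824 + 8.46720 = 27.950.

27.95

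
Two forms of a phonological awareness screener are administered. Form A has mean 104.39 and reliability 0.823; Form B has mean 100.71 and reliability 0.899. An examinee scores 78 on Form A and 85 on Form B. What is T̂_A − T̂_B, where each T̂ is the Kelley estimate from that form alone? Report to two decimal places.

-3.92

T̂_A = 0.823(78) + 0.177(104.39) = 82.6710
T̂_B = 0.899(85) + 0.101(100.71) = 86.5867
T̂_A − T̂_B = -3.9157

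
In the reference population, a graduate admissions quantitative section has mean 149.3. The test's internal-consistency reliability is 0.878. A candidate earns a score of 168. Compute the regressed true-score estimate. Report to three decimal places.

T̂ = 0.878(168) + 0.122(149.3) = 147.504 + 18.2146 = 165.7186 → 165.719

165.719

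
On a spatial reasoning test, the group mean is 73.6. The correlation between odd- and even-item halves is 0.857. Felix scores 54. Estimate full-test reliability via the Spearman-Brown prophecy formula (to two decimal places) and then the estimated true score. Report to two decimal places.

Spearman-Brown: ρ = 2r/(1 + r) = 2(0.857)/(1 + 0.857) = 1.7140/1.857 = 0.9230 → 0.92
Kelley's formula gives T̂ = 0.92·54 + 0.08·73.6 = 49.68 + 5.888 = 55.568.

55.57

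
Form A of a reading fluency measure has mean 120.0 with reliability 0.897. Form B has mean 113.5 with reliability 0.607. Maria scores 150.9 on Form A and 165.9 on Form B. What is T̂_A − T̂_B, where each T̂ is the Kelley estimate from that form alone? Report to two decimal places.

T̂_A = 0.897(150.9) + 0.103(120.0) = 147.7173
T̂_B = 0.607(165.9) + 0.393(113.5) = 145.3068
T̂_A − T̂_B = 2.4105

2.41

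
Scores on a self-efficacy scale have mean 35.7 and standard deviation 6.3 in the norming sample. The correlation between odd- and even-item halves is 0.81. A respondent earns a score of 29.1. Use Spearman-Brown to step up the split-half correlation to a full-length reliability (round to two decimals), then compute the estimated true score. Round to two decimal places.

Spearman-Brown: ρ = 2r/(1 + r) = 2(0.81)/(1 + 0.81) = 1.620/1.81 = 0.8950 → 0.90
T̂ = 0.90(29.1) + 0.10(35.7) = 26.190 + 3.570 = 29.760 → 29.76

29.76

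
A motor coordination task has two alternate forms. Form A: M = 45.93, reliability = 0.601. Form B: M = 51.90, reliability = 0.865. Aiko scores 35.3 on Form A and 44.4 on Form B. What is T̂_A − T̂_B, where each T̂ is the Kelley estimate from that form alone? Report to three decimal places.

T̂_A = 0.601(35.3) + 0.399(45.93) = 39.54137
T̂_B = 0.865(44.4) + 0.135(51.90) = 45.41250
T̂_A − T̂_B = -5.87113

-5.871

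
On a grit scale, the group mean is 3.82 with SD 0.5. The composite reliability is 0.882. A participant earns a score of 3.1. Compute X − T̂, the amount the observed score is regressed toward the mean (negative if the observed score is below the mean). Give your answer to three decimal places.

Kelley's formula gives T̂ = 0.882·3.1 + 0.118·3.82 = 2.7342 + 0.45076 = 3.18496.
X − T̂ = 3.1 − 3.1850 = -0.0850 → -0.085

-0.085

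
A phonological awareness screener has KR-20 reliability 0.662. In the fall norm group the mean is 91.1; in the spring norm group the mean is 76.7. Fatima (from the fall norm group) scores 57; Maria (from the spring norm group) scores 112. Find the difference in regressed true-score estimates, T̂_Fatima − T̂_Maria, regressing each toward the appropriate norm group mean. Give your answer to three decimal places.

T̂_Fatima = 0.662(57) + 0.338(91.1) = 68.52580
T̂_Maria = 0.662(112) + 0.338(76.7) = 100.06860
Difference = 68.52580 − 100.06860 = -31.54280

-31.543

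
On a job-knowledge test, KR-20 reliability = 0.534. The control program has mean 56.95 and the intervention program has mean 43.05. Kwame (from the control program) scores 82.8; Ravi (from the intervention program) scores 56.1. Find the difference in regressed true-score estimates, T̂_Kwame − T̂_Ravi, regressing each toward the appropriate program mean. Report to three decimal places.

20.735

T̂_Kwame = 0.534(82.8) + 0.466(56.95) = 70.75390
T̂_Ravi = 0.534(56.1) + 0.466(43.05) = 50.01870
Difference = 70.75390 − 50.01870 = 20.73520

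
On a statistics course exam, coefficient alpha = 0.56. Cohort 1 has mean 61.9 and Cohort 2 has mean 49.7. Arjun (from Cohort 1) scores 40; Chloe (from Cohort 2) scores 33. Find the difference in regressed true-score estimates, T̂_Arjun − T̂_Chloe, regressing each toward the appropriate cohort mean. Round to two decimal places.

T̂_Arjun = 0.56(40) + 0.44(61.9) = 49.6360
T̂_Chloe = 0.56(33) + 0.44(49.7) = 40.3480
Difference = 49.6360 − 40.3480 = 9.2880

9.29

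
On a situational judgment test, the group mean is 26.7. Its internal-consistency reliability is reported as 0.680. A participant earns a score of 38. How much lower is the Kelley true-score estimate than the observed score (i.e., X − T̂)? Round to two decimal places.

Kelley's formula gives T̂ = 0.680·38 + 0.320·26.7 = 25.840 + 8.5440 = 34.3840.
X − T̂ = 38 − 34.384 = 3.616 → 3.62

3.62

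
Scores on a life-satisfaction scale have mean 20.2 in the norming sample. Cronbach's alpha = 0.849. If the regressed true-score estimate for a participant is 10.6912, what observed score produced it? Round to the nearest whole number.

9

T̂ = ρX + (1 − ρ)μ  ⇒  X = (T̂ − (1 − ρ)μ) / ρ
X = (10.6912 − 0.151 × 20.2) / 0.849 = (10.6912 − 3.0502) / 0.849 = 7.6410 / 0.849 = 9.00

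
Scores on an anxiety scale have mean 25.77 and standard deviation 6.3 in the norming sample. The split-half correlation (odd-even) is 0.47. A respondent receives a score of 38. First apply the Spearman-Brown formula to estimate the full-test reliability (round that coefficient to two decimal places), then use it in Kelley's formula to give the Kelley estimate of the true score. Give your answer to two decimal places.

Spearman-Brown: ρ = 2r/(1 + r) = 2(0.47)/(1 + 0.47) = 0.940/1.47 = 0.6395 → 0.64
Regress the observed score toward the mean by the unreliability: T̂ = 0.64·38 + 0.36·25.77 = 24.32 + 9.2772 = 33.597.

33.60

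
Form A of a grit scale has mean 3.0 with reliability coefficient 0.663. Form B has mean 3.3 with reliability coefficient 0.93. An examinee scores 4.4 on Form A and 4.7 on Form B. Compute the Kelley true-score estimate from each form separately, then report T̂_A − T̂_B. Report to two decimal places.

-0.67

T̂_A = 0.663(4.4) + 0.337(3.0) = 3.9282
T̂_B = 0.93(4.7) + 0.07(3.3) = 4.6020
T̂_A − T̂_B = -0.6738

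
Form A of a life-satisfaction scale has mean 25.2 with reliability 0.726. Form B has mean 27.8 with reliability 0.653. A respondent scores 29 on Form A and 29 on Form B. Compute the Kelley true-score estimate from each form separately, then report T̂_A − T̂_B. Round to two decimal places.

-0.62

T̂_A = 0.726(29) + 0.274(25.2) = 27.9588
T̂_B = 0.653(29) + 0.347(27.8) = 28.5836
T̂_A − T̂_B = -0.6248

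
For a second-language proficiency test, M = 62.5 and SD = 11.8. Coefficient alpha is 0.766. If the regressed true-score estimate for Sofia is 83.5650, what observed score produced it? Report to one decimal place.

90.0

T̂ = ρX + (1 − ρ)μ  ⇒  X = (T̂ − (1 − ρ)μ) / ρ
X = (83.5650 − 0.234 × 62.5) / 0.766 = (83.5650 − 14.6250) / 0.766 = 68.9400 / 0.766 = 90.000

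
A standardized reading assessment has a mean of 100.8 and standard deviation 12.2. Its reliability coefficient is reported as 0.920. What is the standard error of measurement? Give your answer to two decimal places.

SEM = SD · √(1 − ρ) = 12.2 × √0.080 = 12.2 × 0.2828 = 3.451

3.45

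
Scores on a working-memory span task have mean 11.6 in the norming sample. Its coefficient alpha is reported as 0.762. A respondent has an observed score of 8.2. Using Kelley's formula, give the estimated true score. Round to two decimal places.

9.01

Regress the observed score toward the mean by the unreliability: T̂ = 0.762·8.2 + 0.238·11.6 = 6.2484 + 2.7608 = 9.009.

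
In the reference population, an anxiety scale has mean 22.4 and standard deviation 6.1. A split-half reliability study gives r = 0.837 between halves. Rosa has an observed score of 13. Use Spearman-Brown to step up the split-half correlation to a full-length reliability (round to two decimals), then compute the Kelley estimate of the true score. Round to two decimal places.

13.85

Spearman-Brown: ρ = 2r/(1 + r) = 2(0.837)/(1 + 0.837) = 1.6740/1.837 = 0.9113 → 0.91
T̂ = ρX + (1 − ρ)μ
  = 0.91 × 13 + 0.09 × 22.4
  = 11.83 + 2.016
  = 13.846
  ≈ 13.85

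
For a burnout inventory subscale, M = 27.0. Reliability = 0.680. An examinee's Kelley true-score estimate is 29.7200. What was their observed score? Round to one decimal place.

T̂ = ρX + (1 − ρ)μ  ⇒  X = (T̂ − (1 − ρ)μ) / ρ
X = (29.7200 − 0.320 × 27.0) / 0.680 = (29.7200 − 8.6400) / 0.680 = 21.0800 / 0.680 = 31.000

31.0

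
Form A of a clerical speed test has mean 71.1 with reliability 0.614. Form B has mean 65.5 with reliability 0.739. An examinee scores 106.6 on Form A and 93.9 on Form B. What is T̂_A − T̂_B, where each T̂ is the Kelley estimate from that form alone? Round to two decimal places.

6.41

T̂_A = 0.614(106.6) + 0.386(71.1) = 92.8970
T̂_B = 0.739(93.9) + 0.261(65.5) = 86.4876
T̂_A − T̂_B = 6.4094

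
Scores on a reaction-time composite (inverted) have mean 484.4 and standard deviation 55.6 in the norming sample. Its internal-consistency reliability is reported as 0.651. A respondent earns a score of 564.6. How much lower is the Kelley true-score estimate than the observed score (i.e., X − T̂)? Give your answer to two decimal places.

Kelley's formula gives T̂ = 0.651·564.6 + 0.349·484.4 = 367.5546 + 169.0556 = 536.6102.
X − T̂ = 564.6 − 536.610 = 27.990 → 27.99

27.99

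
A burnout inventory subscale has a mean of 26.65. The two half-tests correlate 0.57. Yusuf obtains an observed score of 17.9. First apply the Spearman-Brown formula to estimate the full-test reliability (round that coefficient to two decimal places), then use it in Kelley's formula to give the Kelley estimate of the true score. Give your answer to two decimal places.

Spearman-Brown: ρ = 2r/(1 + r) = 2(0.57)/(1 + 0.57) = 1.140/1.57 = 0.7261 → 0.73
T̂ = ρX + (1 − ρ)μ
  = 0.73 × 17.9 + 0.27 × 26.65
  = 13.067 + 7.1955
  = 20.262
  ≈ 20.26

20.26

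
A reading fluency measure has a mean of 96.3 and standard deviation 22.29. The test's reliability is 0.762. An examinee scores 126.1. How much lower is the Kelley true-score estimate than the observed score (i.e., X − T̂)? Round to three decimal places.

T̂ = ρX + (1 − ρ)μ
  = 0.762 × 126.1 + 0.238 × 96.3
  = 96.0882 + 22.9194
  = 119.00760
  ≈ 119.0076
X − T̂ = 126.1 − 119.0076 = 7.0924 → 7.092

7.092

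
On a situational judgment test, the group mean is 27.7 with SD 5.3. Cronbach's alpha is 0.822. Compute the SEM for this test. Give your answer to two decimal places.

SEM = SD · √(1 − ρ) = 5.3 × √0.178 = 5.3 × 0.4219 = 2.236

2.24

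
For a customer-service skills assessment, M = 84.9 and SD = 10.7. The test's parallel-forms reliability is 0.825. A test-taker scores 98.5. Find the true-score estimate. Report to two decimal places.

96.12

T̂ = 0.825(98.5) + 0.175(84.9) = 81.2625 + 14.8575 = 96.120 → 96.12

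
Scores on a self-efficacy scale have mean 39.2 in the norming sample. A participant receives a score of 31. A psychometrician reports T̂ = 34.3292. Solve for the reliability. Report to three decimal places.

0.594

T̂ = ρX + (1 − ρ)μ  ⇒  T̂ − μ = ρ(X − μ)
ρ = (T̂ − μ)/(X − μ) = (34.3292 − 39.2) / (31 − 39.2) = -4.8708 / -8.2 = 0.59400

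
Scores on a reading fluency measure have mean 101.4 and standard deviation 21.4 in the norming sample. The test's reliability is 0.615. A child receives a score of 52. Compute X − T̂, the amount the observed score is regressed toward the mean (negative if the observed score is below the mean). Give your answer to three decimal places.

-19.019

T̂ = ρX + (1 − ρ)μ
  = 0.615 × 52 + 0.385 × 101.4
  = 31.980 + 39.0390
  = 71.01900
  ≈ 71.0190
X − T̂ = 52 − 71.0190 = -19.0190 → -19.019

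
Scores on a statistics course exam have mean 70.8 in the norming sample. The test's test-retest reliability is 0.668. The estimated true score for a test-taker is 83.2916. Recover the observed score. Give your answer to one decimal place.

89.5

T̂ = ρX + (1 − ρ)μ  ⇒  X = (T̂ − (1 − ρ)μ) / ρ
X = (83.2916 − 0.332 × 70.8) / 0.668 = (83.2916 − 23.5056) / 0.668 = 59.7860 / 0.668 = 89.500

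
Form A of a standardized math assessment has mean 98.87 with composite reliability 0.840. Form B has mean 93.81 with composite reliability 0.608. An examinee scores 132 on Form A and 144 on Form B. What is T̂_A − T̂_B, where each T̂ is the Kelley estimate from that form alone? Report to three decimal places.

T̂_A = 0.840(132) + 0.160(98.87) = 126.69920
T̂_B = 0.608(144) + 0.392(93.81) = 124.32552
T̂_A − T̂_B = 2.37368

2.374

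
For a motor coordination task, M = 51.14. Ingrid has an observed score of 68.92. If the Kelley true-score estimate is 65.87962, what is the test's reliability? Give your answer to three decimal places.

T̂ = ρX + (1 − ρ)μ  ⇒  T̂ − μ = ρ(X − μ)
ρ = (T̂ − μ)/(X − μ) = (65.87962 − 51.14) / (68.92 − 51.14) = 14.73962 / 17.78 = 0.82900

0.829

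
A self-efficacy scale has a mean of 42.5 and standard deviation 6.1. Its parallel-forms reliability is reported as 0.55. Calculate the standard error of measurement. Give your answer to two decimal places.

4.09

SEM = SD · √(1 − ρ) = 6.1 × √0.45 = 6.1 × 0.6708 = 4.092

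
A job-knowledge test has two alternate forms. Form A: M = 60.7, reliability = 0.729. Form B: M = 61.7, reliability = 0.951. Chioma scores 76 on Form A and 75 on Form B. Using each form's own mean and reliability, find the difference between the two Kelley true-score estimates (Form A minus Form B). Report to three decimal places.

-2.495

T̂_A = 0.729(76) + 0.271(60.7) = 71.85370
T̂_B = 0.951(75) + 0.049(61.7) = 74.34830
T̂_A − T̂_B = -2.49460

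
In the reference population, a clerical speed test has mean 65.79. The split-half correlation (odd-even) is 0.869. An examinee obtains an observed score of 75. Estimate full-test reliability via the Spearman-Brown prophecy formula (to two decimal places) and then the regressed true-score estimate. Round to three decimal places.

74.355

Spearman-Brown: ρ = 2r/(1 + r) = 2(0.869)/(1 + 0.869) = 1.7380/1.869 = 0.9299 → 0.93
T̂ = 0.93(75) + 0.07(65.79) = 69.75 + 4.6053 = 74.3553 → 74.355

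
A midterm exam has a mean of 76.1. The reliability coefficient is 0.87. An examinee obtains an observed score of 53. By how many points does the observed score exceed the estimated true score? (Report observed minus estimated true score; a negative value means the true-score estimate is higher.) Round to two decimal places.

T̂ = 0.87(53) + 0.13(76.1) = 46.11 + 9.893 = 56.0030 → 56.003
X − T̂ = 53 − 56.003 = -3.003 → -3.00

-3.00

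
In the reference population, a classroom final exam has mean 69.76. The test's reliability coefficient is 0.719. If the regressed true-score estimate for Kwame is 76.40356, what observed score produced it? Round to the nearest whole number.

T̂ = ρX + (1 − ρ)μ  ⇒  X = (T̂ − (1 − ρ)μ) / ρ
X = (76.40356 − 0.281 × 69.76) / 0.719 = (76.40356 − 19.60256) / 0.719 = 56.80100 / 0.719 = 79.00

79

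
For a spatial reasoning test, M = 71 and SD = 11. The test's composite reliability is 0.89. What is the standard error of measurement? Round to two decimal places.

3.65

SEM = SD · √(1 − ρ) = 11 × √0.11 = 11 × 0.3317 = 3.648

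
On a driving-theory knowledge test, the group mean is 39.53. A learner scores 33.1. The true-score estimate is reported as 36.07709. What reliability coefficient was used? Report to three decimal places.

T̂ = ρX + (1 − ρ)μ  ⇒  T̂ − μ = ρ(X − μ)
ρ = (T̂ − μ)/(X − μ) = (36.07709 − 39.53) / (33.1 − 39.53) = -3.45291 / -6.43 = 0.53700

0.537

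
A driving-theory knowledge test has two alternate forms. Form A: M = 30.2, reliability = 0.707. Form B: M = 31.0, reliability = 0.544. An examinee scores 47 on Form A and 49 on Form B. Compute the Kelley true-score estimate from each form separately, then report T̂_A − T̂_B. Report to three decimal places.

T̂_A = 0.707(47) + 0.293(30.2) = 42.07760
T̂_B = 0.544(49) + 0.456(31.0) = 40.79200
T̂_A − T̂_B = 1.28560

1.286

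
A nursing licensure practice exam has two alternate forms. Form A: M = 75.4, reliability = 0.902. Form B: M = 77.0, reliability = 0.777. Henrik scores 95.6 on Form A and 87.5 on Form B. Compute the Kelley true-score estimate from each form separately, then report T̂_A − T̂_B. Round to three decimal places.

8.462

T̂_A = 0.902(95.6) + 0.098(75.4) = 93.62040
T̂_B = 0.777(87.5) + 0.223(77.0) = 85.15850
T̂_A − T̂_B = 8.46190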